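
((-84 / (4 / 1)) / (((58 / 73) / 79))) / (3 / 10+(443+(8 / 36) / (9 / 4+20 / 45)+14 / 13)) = -254526545 / 54178119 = -4.70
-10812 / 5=-2162.40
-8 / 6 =-4 / 3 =-1.33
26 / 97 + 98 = 9532 / 97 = 98.27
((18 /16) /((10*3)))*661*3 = 5949 /80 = 74.36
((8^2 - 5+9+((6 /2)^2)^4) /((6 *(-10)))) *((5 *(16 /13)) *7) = -185612 /39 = -4759.28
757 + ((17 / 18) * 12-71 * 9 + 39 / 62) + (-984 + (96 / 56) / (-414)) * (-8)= 79875919 / 9982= 8002.00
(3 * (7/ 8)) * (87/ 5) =1827/ 40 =45.68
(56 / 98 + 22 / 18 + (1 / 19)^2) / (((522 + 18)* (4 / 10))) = 5107 / 614061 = 0.01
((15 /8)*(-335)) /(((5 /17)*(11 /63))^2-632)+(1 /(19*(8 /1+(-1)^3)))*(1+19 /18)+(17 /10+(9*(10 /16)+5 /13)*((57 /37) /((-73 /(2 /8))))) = 13053459261316786789 /4875018602644401120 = 2.68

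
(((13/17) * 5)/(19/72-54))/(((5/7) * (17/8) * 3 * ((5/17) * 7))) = -0.01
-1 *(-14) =14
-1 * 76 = -76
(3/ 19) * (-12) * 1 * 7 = -252/ 19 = -13.26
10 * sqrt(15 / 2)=5 * sqrt(30)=27.39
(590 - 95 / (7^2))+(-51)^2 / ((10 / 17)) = 2454783 / 490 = 5009.76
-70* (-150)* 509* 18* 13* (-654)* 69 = -56435162238000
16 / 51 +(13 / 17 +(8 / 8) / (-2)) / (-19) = 581 / 1938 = 0.30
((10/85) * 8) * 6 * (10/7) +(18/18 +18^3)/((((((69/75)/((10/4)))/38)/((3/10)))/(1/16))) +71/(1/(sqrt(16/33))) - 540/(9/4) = 284 * sqrt(33)/33 +968817375/87584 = 11111.02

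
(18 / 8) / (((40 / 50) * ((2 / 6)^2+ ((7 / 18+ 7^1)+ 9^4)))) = 15 / 35032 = 0.00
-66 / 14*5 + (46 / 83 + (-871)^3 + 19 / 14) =-767822098551 / 1162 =-660776332.66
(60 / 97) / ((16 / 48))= 180 / 97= 1.86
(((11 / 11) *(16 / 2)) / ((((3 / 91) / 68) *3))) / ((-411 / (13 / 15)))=-643552 / 55485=-11.60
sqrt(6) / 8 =0.31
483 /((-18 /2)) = -161 /3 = -53.67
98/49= 2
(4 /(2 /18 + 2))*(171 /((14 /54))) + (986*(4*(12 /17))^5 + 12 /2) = 104184560598 /584647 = 178200.80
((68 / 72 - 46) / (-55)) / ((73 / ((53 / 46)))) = 42983 / 3324420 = 0.01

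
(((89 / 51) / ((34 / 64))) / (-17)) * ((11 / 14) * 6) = -31328 / 34391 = -0.91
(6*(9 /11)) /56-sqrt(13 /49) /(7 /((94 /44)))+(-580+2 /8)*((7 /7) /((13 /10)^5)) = -17846275089 /114358244-47*sqrt(13) /1078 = -156.21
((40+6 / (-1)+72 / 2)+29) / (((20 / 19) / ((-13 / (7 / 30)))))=-73359 / 14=-5239.93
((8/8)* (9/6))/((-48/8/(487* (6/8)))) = -1461/16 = -91.31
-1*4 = -4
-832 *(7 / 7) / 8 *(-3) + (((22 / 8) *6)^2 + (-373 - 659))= -1791 / 4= -447.75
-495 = -495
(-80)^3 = -512000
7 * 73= 511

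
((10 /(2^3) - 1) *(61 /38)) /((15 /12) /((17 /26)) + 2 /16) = 1037 /5263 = 0.20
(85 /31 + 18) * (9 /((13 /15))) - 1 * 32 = 73909 /403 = 183.40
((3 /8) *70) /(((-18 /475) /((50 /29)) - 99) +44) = -1246875 /2613544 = -0.48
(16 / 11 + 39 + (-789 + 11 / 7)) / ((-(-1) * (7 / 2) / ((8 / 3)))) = -920272 / 1617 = -569.12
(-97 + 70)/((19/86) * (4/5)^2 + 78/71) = -2060775/94642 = -21.77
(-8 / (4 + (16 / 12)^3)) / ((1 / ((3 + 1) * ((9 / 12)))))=-162 / 43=-3.77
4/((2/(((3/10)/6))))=1/10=0.10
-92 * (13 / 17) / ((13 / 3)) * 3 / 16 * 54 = -5589 / 34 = -164.38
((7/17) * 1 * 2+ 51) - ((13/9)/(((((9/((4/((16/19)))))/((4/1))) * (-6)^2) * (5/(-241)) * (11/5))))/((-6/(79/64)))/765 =488310057047/9422645760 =51.82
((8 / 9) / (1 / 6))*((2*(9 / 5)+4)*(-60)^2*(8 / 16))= 72960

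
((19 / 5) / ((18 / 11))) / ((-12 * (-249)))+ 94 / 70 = 2529311 / 1882440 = 1.34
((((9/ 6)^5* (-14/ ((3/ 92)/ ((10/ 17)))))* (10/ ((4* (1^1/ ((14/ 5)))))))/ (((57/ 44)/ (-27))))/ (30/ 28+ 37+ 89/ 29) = 36691896780/ 5395069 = 6801.01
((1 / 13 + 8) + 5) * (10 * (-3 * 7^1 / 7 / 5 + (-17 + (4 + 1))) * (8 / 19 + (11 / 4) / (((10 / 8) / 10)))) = -9124920 / 247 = -36943.00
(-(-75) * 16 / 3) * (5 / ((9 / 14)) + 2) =35200 / 9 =3911.11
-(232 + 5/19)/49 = -4413/931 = -4.74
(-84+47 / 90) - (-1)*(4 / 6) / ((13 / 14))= -96829 / 1170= -82.76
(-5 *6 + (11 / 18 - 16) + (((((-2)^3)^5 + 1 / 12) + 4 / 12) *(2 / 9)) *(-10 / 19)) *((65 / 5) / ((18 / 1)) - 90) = -6244064387 / 18468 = -338101.82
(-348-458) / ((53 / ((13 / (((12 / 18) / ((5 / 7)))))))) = -78585 / 371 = -211.82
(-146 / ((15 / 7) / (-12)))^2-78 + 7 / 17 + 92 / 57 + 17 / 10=32383761287 / 48450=668395.49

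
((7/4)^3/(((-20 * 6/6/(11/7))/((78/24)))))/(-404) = 7007/2068480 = 0.00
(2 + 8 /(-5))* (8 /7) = 16 /35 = 0.46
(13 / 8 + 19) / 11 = 15 / 8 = 1.88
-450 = -450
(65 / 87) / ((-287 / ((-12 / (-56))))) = -65 / 116522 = -0.00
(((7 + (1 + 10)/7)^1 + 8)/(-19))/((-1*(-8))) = -29/266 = -0.11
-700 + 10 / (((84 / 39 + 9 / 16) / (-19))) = -87004 / 113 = -769.95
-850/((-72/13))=5525/36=153.47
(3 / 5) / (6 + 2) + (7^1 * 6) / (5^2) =351 / 200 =1.76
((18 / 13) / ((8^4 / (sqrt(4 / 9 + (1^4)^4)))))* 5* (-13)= -15* sqrt(13) / 2048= -0.03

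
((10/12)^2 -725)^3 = -17728539171875/46656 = -379984121.48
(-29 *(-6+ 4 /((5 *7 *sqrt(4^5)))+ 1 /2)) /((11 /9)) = 401679 /3080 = 130.42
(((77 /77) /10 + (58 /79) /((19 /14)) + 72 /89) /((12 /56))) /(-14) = -645663 /1335890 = -0.48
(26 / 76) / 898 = 13 / 34124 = 0.00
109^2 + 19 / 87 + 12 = 1034710 / 87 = 11893.22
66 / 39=22 / 13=1.69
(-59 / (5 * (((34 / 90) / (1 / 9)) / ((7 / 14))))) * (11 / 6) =-649 / 204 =-3.18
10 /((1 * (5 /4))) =8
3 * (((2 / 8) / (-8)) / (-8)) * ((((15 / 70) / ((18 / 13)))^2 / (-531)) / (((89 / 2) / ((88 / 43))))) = -1859 / 76473379584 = -0.00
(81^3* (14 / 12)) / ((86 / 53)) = 382101.96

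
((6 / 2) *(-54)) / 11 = -162 / 11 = -14.73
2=2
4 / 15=0.27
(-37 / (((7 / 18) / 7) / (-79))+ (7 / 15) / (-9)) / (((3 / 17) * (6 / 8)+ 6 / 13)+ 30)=6278948572 / 3651075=1719.75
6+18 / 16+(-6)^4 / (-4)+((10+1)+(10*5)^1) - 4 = -2079 / 8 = -259.88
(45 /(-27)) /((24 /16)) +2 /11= -92 /99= -0.93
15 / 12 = 5 / 4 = 1.25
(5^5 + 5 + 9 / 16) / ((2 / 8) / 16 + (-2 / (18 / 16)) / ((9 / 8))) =-16228836 / 8111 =-2000.84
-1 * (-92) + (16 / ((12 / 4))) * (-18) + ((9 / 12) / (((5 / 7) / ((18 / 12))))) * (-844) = -13333 / 10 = -1333.30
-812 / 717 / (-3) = 812 / 2151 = 0.38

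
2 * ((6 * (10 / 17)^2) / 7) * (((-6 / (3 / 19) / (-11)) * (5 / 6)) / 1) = 38000 / 22253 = 1.71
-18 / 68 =-9 / 34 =-0.26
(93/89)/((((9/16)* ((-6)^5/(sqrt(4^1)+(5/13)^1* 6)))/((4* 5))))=-17360/843453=-0.02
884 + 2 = 886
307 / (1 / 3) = 921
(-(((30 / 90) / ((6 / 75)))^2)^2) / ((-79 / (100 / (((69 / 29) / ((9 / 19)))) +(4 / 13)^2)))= 144266796875 / 1890341388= 76.32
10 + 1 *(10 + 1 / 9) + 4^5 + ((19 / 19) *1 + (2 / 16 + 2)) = 75401 / 72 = 1047.24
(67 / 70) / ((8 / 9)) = 603 / 560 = 1.08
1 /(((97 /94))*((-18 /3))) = -47 /291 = -0.16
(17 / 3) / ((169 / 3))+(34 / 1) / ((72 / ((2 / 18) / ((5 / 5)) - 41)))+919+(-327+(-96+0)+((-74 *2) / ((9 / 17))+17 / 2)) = 5632651 / 27378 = 205.74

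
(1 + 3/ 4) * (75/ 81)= 175/ 108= 1.62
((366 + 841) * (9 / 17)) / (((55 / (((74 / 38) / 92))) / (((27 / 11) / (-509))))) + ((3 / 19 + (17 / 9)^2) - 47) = -1886863980301 / 43601316660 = -43.28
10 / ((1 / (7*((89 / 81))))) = 6230 / 81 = 76.91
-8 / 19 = -0.42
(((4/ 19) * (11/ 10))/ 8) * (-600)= -330/ 19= -17.37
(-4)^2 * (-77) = -1232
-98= -98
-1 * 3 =-3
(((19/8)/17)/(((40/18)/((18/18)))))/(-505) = -171/1373600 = -0.00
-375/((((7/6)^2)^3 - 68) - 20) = 17496000/3988079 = 4.39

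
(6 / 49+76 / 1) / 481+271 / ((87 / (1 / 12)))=0.42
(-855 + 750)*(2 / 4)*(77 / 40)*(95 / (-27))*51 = 870485 / 48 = 18135.10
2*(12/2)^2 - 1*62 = 10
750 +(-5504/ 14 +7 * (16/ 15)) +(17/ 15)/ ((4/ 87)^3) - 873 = 74943553/ 6720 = 11152.31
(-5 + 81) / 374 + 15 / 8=3109 / 1496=2.08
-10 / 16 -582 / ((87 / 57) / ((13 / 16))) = -36011 / 116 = -310.44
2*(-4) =-8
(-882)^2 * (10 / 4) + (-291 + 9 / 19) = 36945870 / 19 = 1944519.47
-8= -8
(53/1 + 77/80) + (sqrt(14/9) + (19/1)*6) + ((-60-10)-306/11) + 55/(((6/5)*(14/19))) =133.59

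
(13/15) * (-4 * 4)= -208/15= -13.87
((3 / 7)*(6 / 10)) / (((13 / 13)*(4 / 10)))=9 / 14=0.64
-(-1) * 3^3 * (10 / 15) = 18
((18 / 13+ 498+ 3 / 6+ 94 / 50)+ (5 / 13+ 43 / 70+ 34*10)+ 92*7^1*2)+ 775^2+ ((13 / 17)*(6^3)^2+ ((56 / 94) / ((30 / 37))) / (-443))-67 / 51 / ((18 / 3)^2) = 55522825993385267 / 86967234900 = 638433.84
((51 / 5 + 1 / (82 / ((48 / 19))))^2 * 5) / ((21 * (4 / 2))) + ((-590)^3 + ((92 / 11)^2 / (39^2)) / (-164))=-1605622880446496241173 / 7817853713670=-205378987.54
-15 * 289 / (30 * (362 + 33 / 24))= -68 / 171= -0.40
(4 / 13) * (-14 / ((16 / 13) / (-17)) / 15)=119 / 30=3.97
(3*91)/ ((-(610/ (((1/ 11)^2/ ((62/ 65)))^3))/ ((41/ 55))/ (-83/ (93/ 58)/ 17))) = 98650979245/ 149301549440858936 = 0.00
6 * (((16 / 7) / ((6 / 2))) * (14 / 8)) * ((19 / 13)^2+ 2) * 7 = 39144 / 169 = 231.62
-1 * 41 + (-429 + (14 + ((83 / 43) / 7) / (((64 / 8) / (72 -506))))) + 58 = -412.96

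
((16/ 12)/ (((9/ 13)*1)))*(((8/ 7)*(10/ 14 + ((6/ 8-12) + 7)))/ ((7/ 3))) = -1144/ 343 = -3.34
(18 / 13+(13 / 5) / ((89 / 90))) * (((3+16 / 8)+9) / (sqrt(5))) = 65016 * sqrt(5) / 5785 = 25.13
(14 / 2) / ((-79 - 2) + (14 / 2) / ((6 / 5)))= -42 / 451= -0.09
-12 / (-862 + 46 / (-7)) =21 / 1520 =0.01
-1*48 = -48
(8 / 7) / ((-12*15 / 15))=-2 / 21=-0.10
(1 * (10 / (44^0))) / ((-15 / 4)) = -8 / 3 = -2.67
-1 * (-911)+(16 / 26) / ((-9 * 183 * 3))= 58516255 / 64233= 911.00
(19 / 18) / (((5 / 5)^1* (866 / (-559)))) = -10621 / 15588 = -0.68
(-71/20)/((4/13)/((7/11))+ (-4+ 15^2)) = -6461/403100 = -0.02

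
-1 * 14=-14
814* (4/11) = 296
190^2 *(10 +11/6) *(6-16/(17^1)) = 110213300/51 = 2161045.10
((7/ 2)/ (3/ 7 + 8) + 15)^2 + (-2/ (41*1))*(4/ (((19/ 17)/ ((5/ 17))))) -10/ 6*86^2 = -393383612503/ 32540388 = -12089.09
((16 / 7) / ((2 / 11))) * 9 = 792 / 7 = 113.14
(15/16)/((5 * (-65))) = -0.00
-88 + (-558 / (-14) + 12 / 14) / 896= -551651 / 6272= -87.95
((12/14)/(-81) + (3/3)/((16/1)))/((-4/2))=-157/6048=-0.03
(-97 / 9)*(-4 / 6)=194 / 27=7.19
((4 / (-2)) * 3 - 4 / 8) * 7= -91 / 2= -45.50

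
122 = 122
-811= -811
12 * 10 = 120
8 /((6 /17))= 68 /3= 22.67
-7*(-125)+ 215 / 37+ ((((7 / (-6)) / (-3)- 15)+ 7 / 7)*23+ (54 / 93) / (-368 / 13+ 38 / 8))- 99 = 11854829849 / 25291350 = 468.73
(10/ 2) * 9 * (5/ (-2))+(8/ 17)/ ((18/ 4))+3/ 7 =-239833/ 2142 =-111.97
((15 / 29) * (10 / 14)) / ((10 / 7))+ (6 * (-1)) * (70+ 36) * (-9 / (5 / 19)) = 6307923 / 290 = 21751.46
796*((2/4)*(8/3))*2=6368/3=2122.67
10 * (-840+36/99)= -92360/11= -8396.36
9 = 9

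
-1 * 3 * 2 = -6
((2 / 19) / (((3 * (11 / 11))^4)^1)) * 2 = 4 / 1539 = 0.00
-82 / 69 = -1.19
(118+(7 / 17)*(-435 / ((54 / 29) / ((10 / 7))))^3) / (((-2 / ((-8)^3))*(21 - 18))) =-2379274939980544 / 1821771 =-1306023062.16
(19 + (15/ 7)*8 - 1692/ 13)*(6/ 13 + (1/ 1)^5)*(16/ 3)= -2600720/ 3549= -732.80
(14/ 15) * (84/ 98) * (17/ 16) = 17/ 20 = 0.85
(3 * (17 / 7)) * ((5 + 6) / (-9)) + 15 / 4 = -433 / 84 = -5.15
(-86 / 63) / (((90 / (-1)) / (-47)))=-2021 / 2835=-0.71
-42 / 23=-1.83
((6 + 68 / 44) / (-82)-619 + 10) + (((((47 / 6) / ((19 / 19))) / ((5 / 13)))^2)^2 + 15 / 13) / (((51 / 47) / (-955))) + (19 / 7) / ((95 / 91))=-7335346139775514591 / 48440106000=-151431256.98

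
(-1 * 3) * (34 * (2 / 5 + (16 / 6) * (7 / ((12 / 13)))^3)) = -64075567 / 540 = -118658.46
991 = 991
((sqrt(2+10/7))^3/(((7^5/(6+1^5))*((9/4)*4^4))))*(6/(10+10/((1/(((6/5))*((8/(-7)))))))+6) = 19*sqrt(42)/6117748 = 0.00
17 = 17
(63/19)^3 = 250047/6859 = 36.46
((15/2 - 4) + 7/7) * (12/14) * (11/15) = 99/35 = 2.83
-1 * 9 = -9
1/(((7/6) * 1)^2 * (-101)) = -36/4949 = -0.01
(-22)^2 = 484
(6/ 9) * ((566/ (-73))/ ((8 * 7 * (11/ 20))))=-0.17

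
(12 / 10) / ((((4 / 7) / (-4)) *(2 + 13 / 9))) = -378 / 155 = -2.44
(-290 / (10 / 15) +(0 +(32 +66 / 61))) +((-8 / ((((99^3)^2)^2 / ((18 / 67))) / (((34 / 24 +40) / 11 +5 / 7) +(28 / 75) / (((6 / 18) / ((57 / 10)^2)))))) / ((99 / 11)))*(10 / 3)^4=-27243409832692233577694189590456457 / 67783497156839182944052695863457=-401.92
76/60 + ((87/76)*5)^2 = 2948119/86640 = 34.03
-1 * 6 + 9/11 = -5.18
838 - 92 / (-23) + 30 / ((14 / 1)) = 5909 / 7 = 844.14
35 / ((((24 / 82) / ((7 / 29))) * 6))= 10045 / 2088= 4.81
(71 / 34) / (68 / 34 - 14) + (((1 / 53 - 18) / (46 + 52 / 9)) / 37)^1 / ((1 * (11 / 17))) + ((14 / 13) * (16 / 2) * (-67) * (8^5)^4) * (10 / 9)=-59136779993177168344951080835391 / 79974396216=-739446407741006812641.56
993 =993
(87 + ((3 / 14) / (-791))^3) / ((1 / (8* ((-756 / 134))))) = -6380086545924894 / 1624801581893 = -3926.69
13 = 13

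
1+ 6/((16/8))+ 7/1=11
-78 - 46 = -124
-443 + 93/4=-1679/4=-419.75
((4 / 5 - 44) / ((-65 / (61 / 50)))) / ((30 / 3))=3294 / 40625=0.08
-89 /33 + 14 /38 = -1460 /627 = -2.33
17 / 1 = 17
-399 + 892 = 493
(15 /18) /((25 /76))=38 /15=2.53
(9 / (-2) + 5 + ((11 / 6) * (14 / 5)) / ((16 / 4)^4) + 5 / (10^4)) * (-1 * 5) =-49973 / 19200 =-2.60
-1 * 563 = -563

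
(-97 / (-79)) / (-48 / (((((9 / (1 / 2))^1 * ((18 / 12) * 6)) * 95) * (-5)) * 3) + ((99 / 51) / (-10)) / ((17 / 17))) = -126890550 / 20039377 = -6.33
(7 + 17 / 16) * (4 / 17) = 129 / 68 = 1.90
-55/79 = -0.70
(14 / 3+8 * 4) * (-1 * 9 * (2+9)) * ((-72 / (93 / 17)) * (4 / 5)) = 1184832 / 31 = 38220.39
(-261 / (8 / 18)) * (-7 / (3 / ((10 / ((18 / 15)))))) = 45675 / 4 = 11418.75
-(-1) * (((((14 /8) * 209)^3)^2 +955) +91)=9805414491408147825 /4096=2393900022316442.34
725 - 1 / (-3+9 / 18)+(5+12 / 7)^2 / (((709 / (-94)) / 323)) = -209342683 / 173705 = -1205.16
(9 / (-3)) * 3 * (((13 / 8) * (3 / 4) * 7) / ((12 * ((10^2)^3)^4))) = -819 / 128000000000000000000000000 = -0.00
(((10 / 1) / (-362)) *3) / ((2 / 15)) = -225 / 362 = -0.62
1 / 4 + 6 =25 / 4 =6.25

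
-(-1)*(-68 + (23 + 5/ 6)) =-265/ 6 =-44.17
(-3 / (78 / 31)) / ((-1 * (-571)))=-31 / 14846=-0.00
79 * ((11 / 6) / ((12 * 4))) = 869 / 288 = 3.02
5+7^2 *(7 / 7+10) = 544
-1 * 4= -4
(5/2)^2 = 25/4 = 6.25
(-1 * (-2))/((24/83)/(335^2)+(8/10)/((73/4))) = 679971275/14904356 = 45.62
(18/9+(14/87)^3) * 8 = 10558000/658503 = 16.03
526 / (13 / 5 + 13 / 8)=21040 / 169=124.50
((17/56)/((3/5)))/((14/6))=85/392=0.22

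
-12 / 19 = -0.63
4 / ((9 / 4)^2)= 0.79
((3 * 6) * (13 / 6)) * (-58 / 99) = -754 / 33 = -22.85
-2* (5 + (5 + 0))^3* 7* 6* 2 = -168000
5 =5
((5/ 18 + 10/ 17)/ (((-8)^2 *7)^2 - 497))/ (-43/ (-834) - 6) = -36835/ 50654573277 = -0.00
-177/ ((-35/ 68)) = 12036/ 35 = 343.89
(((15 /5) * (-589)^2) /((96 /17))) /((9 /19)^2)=2129054177 /2592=821394.36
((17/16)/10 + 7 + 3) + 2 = 1937/160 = 12.11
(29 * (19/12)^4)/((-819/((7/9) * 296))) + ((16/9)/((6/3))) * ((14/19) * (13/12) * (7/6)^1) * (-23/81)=-2669043859/51858144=-51.47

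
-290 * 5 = -1450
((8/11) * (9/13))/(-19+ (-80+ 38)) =-72/8723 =-0.01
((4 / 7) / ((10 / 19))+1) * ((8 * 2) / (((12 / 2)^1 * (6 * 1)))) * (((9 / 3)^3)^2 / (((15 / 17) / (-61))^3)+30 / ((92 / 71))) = -223286402.32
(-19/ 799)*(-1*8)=152/ 799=0.19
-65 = -65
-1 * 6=-6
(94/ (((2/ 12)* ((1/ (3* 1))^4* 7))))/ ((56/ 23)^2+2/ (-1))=12083418/ 7273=1661.41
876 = 876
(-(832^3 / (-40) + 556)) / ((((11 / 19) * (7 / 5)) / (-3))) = -4103345412 / 77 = -53290200.16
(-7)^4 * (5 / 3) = 12005 / 3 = 4001.67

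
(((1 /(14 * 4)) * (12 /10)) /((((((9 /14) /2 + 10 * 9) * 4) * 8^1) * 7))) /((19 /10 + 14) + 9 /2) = 1 /19260864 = 0.00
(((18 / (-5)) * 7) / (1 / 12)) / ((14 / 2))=-216 / 5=-43.20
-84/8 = -21/2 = -10.50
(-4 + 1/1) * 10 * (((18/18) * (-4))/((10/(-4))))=-48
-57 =-57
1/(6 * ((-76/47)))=-47/456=-0.10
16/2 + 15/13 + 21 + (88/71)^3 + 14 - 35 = 51450545/4652843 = 11.06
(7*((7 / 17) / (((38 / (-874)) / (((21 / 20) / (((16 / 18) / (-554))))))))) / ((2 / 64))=118003662 / 85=1388278.38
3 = 3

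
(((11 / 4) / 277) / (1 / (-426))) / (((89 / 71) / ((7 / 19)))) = -1164471 / 936814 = -1.24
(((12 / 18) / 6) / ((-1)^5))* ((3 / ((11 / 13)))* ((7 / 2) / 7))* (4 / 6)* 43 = -559 / 99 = -5.65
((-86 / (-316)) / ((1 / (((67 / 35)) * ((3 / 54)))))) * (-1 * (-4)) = 2881 / 24885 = 0.12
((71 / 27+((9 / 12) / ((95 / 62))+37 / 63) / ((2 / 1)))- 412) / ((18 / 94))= -1380028711 / 646380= -2135.01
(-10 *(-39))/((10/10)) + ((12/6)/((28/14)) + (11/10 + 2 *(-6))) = 3801/10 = 380.10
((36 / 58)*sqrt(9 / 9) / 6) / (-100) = -3 / 2900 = -0.00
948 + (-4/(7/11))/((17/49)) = 15808/17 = 929.88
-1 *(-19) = 19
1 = 1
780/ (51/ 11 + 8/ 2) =1716/ 19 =90.32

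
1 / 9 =0.11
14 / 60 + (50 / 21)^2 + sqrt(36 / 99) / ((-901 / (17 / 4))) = 5.90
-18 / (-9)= 2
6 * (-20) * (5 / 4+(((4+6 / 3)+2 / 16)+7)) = -1725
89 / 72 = 1.24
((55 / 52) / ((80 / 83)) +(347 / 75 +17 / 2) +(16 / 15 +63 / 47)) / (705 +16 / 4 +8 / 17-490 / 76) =15754561759 / 665969959200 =0.02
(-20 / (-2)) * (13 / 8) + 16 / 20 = 341 / 20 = 17.05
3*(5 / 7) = 2.14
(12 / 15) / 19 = 4 / 95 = 0.04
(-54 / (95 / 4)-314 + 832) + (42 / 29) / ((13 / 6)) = 18494678 / 35815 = 516.39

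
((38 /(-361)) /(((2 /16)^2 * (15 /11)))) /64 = -22 /285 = -0.08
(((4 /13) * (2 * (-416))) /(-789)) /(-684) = -64 /134919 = -0.00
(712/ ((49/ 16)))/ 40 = 1424/ 245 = 5.81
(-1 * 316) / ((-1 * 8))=79 / 2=39.50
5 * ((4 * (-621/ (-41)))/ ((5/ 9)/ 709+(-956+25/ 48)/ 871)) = -1104456150720/ 3996717761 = -276.34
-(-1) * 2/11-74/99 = -56/99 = -0.57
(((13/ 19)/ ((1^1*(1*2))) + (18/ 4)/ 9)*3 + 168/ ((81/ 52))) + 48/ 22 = 635176/ 5643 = 112.56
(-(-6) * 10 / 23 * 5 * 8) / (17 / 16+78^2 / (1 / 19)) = 0.00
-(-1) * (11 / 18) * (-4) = -22 / 9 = -2.44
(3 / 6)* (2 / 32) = 1 / 32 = 0.03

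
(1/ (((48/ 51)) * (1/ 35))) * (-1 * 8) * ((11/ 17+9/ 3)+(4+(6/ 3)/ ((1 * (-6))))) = -13055/ 6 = -2175.83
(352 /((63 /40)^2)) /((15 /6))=225280 /3969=56.76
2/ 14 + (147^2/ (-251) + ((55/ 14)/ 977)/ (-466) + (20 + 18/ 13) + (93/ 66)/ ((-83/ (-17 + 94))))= -113710499187269/ 1726249962892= -65.87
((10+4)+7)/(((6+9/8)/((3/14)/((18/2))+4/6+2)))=452/57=7.93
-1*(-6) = 6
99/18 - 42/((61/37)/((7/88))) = 9323/2684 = 3.47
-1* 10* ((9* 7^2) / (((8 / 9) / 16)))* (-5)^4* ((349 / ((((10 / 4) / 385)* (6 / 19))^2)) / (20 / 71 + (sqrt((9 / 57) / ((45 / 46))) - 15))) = 20757707078178262500* sqrt(13110) / 310995239 + 87072733951527338437500 / 310995239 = 287623273713905.46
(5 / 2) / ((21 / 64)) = 160 / 21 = 7.62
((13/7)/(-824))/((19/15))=-195/109592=-0.00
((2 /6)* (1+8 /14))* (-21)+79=68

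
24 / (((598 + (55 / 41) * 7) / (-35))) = -11480 / 8301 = -1.38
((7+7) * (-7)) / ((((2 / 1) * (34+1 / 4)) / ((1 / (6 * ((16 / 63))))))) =-1029 / 1096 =-0.94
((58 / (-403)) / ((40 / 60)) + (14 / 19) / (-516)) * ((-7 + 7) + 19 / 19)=-429295 / 1975506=-0.22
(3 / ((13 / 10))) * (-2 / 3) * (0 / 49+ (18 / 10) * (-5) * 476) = 85680 / 13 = 6590.77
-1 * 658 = -658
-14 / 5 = -2.80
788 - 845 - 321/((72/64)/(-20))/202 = -8711/303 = -28.75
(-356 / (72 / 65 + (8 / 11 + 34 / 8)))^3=-1055475345706496000 / 5270749309827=-200251.48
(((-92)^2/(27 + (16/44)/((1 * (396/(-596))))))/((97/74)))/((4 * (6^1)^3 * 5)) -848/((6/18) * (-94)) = 53426154971/1969966695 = 27.12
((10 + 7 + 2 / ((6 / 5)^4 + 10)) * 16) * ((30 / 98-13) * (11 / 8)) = -80568904 / 16807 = -4793.77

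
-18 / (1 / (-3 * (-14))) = -756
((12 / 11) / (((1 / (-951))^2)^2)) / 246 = 1635882337602 / 451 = 3627233564.53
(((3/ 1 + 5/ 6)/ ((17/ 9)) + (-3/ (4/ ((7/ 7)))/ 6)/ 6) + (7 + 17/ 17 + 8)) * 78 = 191035/ 136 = 1404.67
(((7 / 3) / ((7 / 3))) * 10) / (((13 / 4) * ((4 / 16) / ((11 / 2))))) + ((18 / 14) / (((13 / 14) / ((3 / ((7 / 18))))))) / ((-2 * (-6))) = 6241 / 91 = 68.58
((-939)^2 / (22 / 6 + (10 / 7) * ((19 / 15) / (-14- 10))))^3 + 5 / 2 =21939421485800361589347901 / 1482435250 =14799581624762607.06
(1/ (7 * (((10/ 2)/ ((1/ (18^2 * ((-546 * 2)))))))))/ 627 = -1/ 7764316560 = -0.00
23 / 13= 1.77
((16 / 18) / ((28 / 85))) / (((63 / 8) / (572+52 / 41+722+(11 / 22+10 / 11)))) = 795330040 / 1790019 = 444.31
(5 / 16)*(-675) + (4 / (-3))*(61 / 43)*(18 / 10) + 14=-689177 / 3440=-200.34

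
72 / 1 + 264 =336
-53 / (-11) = 53 / 11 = 4.82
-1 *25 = -25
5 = 5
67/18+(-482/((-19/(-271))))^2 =307117948099/6498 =47263457.69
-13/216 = -0.06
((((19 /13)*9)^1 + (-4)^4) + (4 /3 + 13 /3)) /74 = 5359 /1443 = 3.71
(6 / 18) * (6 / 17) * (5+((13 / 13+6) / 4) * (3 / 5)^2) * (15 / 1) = 1689 / 170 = 9.94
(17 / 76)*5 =85 / 76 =1.12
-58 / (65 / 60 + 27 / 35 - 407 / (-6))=-24360 / 29269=-0.83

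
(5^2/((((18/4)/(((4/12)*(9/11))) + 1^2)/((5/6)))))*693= 825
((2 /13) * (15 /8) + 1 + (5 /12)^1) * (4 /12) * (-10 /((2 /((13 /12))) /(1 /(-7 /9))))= 95 /24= 3.96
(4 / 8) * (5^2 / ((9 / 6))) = 25 / 3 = 8.33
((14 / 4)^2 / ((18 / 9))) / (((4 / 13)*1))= 637 / 32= 19.91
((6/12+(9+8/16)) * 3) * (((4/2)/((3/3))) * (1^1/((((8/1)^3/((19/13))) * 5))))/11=57/18304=0.00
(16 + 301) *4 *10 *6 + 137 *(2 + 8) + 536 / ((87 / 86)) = 6784246 / 87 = 77979.84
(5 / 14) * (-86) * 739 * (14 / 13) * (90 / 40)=-1429965 / 26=-54998.65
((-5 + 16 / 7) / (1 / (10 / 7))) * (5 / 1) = -950 / 49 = -19.39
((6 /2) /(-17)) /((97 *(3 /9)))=-9 /1649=-0.01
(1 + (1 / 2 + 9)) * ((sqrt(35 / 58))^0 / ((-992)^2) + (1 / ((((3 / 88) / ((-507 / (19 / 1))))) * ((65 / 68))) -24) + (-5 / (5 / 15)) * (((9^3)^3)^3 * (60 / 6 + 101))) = -190076417106790133505500950946916459573 / 186972160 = -1016602777155647843537246000000.00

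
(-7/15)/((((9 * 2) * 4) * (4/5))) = -7/864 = -0.01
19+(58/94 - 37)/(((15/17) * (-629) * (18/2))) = 99161/5217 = 19.01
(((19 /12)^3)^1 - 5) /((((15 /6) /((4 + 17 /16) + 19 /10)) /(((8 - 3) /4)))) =-992017 /276480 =-3.59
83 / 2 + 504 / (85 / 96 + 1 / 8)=104819 / 194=540.30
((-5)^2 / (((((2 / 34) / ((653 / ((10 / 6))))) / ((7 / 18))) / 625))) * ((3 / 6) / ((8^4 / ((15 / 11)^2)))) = 18212578125 / 1982464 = 9186.84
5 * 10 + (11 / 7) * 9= 449 / 7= 64.14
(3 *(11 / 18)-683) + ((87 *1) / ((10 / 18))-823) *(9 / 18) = -30431 / 30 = -1014.37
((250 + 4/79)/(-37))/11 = -19754/32153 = -0.61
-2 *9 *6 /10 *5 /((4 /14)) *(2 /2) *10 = -1890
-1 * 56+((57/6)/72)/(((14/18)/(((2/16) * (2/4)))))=-100333/1792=-55.99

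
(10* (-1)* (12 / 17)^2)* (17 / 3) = -480 / 17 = -28.24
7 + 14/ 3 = 35/ 3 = 11.67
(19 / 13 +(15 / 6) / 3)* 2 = 179 / 39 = 4.59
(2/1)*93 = 186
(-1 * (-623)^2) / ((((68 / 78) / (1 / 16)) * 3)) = -5045677 / 544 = -9275.14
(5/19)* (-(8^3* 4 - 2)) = -10230/19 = -538.42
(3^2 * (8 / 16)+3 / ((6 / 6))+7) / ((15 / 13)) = 377 / 30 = 12.57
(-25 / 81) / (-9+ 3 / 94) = 2350 / 68283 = 0.03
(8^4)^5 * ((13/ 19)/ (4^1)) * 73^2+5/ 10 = 39935471537324268978195/ 38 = 1050933461508533394163.03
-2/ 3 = -0.67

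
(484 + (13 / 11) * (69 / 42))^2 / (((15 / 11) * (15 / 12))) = 74670363 / 539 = 138535.00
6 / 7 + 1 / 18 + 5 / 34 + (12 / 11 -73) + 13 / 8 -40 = -10294175 / 94248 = -109.22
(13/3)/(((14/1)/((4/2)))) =0.62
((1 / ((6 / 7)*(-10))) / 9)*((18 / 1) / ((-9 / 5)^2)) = -35 / 486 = -0.07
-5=-5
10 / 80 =1 / 8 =0.12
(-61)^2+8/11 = 3721.73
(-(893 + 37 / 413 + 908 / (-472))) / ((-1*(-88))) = -736103 / 72688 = -10.13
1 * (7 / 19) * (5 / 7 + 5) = 40 / 19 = 2.11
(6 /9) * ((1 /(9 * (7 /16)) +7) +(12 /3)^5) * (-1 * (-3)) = 129938 /63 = 2062.51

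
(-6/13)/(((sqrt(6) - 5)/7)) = 42 *sqrt(6)/247+210/247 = 1.27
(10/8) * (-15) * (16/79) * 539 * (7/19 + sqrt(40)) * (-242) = 273919800/1501 + 78262800 * sqrt(10)/79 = 3315259.94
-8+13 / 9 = -59 / 9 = -6.56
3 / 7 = 0.43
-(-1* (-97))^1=-97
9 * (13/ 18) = 13/ 2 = 6.50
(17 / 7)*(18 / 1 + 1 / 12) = 527 / 12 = 43.92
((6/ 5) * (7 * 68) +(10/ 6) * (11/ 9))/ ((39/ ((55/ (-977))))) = -851257/ 1028781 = -0.83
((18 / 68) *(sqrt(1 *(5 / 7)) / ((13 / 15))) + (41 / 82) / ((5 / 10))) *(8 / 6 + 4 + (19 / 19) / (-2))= 1305 *sqrt(35) / 6188 + 29 / 6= 6.08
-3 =-3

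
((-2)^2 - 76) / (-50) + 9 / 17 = 837 / 425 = 1.97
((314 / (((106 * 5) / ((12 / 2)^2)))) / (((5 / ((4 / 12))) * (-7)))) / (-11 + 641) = -0.00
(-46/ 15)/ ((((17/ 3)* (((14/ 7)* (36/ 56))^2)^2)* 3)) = -110446/ 1673055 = -0.07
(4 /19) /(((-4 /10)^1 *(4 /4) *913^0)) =-10 /19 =-0.53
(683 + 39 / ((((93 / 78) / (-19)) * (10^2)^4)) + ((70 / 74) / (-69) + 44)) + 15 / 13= 37457676330290363 / 51442950000000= 728.14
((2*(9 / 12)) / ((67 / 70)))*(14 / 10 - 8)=-10.34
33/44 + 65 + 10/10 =267/4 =66.75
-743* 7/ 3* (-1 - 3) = 20804/ 3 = 6934.67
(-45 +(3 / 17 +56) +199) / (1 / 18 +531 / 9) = 64314 / 18071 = 3.56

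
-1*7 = -7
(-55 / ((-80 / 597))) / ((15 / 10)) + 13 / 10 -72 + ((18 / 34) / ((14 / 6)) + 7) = 210.15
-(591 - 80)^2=-261121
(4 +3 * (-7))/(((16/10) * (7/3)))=-255/56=-4.55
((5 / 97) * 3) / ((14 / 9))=135 / 1358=0.10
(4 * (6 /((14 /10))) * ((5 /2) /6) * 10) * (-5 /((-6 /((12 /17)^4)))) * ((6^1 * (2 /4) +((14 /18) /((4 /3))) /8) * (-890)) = -23629500000 /584647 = -40416.70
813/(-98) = -813/98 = -8.30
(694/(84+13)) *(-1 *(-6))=4164/97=42.93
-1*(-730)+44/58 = 21192/29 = 730.76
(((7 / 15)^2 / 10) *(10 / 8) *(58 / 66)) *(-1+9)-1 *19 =-139654 / 7425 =-18.81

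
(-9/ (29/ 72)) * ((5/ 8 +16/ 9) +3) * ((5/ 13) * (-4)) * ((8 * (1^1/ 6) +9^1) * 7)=5064780/ 377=13434.43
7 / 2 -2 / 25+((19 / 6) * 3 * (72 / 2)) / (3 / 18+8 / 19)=1960857 / 3350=585.33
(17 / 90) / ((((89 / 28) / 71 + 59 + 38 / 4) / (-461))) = -7789978 / 6132015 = -1.27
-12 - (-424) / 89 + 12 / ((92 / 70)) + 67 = 141027 / 2047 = 68.89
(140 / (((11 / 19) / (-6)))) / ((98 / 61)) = -69540 / 77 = -903.12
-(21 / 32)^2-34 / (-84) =-0.03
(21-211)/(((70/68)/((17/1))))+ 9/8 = -175649/56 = -3136.59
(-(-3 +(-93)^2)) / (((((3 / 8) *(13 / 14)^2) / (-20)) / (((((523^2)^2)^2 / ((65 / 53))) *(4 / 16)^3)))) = 83793326682969208972506803348 / 2197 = 38139884698666003173648980.00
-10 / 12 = -5 / 6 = -0.83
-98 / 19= -5.16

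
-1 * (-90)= 90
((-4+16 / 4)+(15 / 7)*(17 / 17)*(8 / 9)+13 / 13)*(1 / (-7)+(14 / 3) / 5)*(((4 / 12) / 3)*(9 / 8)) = 5063 / 17640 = 0.29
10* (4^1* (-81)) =-3240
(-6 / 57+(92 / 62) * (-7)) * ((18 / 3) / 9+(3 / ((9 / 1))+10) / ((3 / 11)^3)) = -85108900 / 15903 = -5351.75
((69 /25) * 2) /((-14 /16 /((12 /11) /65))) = -13248 /125125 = -0.11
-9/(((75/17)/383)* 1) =-19533/25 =-781.32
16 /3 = 5.33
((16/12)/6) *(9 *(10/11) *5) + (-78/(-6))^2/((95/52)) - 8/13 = 1371824/13585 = 100.98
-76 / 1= -76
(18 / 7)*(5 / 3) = 30 / 7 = 4.29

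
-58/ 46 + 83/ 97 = -904/ 2231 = -0.41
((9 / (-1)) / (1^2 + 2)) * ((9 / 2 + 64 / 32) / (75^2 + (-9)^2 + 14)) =-3 / 880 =-0.00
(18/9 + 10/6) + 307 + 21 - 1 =992/3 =330.67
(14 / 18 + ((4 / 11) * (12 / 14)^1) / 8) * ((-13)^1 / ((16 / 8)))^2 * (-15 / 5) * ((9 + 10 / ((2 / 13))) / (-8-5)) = 136123 / 231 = 589.28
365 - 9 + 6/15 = 1782/5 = 356.40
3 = 3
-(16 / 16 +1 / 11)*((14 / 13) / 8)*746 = -15666 / 143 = -109.55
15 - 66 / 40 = 267 / 20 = 13.35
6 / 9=0.67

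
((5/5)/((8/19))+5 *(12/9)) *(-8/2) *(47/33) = -10199/198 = -51.51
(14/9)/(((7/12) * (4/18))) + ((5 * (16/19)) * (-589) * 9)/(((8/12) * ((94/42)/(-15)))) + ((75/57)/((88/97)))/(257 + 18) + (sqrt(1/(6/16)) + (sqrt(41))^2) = 2 * sqrt(6)/3 + 194011529431/864424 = 224441.87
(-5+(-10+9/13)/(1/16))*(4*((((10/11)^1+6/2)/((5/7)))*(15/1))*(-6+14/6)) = 2409204/13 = 185323.38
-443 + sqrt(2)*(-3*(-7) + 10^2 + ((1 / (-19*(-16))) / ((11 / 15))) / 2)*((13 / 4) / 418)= -443 + 10520419*sqrt(2) / 11182336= -441.67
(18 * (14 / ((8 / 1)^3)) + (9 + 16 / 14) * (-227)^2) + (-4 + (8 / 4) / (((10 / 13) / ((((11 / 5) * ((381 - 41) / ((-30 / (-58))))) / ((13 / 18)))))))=11823926417 / 22400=527853.86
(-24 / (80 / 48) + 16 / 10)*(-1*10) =128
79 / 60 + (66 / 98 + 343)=1014271 / 2940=344.99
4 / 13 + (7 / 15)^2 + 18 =54187 / 2925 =18.53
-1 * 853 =-853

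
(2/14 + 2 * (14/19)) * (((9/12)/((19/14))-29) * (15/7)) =-3486225/35378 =-98.54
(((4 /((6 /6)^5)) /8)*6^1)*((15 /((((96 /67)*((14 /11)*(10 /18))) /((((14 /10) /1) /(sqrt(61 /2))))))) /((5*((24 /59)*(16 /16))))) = 391347*sqrt(122) /780800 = 5.54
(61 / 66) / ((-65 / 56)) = -1708 / 2145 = -0.80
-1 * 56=-56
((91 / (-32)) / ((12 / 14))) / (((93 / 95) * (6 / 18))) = -60515 / 5952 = -10.17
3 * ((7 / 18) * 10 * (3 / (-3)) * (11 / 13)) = -385 / 39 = -9.87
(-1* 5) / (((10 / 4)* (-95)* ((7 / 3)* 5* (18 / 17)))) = 17 / 9975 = 0.00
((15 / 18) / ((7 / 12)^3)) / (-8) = -180 / 343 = -0.52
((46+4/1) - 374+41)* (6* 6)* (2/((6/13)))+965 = -43183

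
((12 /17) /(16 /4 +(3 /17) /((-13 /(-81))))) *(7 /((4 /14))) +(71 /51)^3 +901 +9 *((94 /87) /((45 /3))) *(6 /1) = 403009032352 /442391085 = 910.98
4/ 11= 0.36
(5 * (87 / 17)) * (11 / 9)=1595 / 51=31.27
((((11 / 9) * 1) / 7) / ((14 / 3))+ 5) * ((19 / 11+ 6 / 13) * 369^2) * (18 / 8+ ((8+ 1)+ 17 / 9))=100521004497 / 5096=19725471.84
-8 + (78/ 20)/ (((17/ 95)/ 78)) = 28763/ 17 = 1691.94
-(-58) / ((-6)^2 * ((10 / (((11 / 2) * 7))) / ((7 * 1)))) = 15631 / 360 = 43.42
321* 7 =2247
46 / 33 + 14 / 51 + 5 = 1247 / 187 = 6.67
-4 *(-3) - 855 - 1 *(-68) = -775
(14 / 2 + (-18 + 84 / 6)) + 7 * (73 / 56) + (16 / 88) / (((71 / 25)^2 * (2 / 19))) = 5473747 / 443608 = 12.34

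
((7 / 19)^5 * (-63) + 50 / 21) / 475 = 101569289 / 24699087525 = 0.00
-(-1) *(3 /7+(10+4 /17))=1269 /119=10.66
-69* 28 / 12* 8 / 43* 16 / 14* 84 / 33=-41216 / 473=-87.14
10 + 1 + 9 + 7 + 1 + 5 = 33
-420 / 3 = -140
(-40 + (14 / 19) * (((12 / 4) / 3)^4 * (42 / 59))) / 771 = -44252 / 864291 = -0.05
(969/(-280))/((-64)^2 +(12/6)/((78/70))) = -37791/44747920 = -0.00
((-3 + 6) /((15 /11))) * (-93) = -1023 /5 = -204.60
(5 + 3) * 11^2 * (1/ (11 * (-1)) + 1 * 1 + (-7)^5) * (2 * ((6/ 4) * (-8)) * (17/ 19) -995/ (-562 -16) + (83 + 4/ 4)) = -5739202670212/ 5491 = -1045201724.68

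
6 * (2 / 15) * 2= 8 / 5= 1.60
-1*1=-1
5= 5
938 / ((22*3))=469 / 33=14.21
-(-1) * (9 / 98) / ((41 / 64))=288 / 2009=0.14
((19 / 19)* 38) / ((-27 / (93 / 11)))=-1178 / 99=-11.90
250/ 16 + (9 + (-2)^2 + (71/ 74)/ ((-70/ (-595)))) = 10887/ 296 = 36.78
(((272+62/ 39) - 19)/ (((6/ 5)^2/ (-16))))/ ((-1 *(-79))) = -992900/ 27729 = -35.81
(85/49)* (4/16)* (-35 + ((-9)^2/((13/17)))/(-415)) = -1616717/105742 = -15.29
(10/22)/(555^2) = 1/677655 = 0.00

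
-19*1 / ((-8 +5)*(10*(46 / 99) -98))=-627 / 9242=-0.07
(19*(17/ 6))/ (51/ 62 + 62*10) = 10013/ 115473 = 0.09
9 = 9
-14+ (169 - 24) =131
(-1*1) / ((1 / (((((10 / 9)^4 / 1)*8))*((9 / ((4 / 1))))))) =-20000 / 729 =-27.43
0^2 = 0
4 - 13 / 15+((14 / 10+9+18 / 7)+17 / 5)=2048 / 105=19.50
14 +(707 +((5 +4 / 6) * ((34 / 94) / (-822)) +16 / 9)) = 83771101 / 115902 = 722.78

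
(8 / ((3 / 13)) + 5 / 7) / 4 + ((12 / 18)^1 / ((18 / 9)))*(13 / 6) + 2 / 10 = 12307 / 1260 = 9.77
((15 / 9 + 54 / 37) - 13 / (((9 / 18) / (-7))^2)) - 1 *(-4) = -282037 / 111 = -2540.87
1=1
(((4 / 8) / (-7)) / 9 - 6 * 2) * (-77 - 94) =28747 / 14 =2053.36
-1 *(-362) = 362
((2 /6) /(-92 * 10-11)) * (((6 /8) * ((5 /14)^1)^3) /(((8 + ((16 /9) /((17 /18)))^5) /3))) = -177482125 /152984479966976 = -0.00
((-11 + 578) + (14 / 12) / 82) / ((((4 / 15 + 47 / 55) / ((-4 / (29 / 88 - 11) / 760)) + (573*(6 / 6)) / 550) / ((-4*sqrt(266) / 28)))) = -120555325*sqrt(266) / 3384650163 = -0.58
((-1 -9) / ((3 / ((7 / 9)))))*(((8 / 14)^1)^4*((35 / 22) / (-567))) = 6400 / 8251551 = 0.00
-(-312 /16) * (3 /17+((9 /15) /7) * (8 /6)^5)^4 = 5861572384680710893 /3596803228467933750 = 1.63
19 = 19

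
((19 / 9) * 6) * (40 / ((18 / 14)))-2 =10586 / 27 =392.07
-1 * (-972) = 972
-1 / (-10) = 1 / 10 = 0.10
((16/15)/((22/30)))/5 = 16/55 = 0.29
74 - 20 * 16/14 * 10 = -1082/7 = -154.57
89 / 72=1.24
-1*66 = -66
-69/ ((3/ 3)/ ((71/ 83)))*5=-295.12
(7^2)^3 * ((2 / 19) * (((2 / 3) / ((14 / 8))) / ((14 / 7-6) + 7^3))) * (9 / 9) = 268912 / 19323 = 13.92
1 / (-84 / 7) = -1 / 12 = -0.08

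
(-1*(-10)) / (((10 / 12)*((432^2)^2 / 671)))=671 / 2902376448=0.00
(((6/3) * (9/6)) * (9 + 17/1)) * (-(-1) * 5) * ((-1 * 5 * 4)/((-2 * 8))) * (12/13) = 450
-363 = -363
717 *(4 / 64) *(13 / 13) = 717 / 16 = 44.81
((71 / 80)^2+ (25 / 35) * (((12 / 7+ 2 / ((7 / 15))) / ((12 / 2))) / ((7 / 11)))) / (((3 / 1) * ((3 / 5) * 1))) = 1.06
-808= -808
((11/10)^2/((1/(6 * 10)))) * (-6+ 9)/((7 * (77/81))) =8019/245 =32.73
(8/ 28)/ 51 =2/ 357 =0.01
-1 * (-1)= 1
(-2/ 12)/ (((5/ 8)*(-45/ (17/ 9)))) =68/ 6075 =0.01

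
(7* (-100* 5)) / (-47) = 3500 / 47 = 74.47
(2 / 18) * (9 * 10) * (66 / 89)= 660 / 89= 7.42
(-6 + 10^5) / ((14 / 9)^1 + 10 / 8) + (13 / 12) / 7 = 302383169 / 8484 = 35641.58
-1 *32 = -32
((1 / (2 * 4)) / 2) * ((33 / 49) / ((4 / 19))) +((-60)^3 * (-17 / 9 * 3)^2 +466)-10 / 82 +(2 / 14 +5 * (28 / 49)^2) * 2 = -891742752981 / 128576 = -6935530.37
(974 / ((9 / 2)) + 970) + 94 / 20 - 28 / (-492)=4395533 / 3690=1191.20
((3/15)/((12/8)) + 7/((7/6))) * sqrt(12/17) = 184 * sqrt(51)/255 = 5.15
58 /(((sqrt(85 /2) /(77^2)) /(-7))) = -2407174 * sqrt(170) /85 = -369243.64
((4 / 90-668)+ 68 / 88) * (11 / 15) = -489.27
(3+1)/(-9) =-4/9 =-0.44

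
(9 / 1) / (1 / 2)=18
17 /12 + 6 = 89 /12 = 7.42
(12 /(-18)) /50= -1 /75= -0.01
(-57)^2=3249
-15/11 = -1.36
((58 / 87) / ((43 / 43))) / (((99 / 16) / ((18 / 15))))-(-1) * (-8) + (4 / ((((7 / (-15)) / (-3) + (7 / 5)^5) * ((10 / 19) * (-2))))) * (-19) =398793727 / 77040810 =5.18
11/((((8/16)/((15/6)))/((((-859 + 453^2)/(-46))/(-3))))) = 5619625/69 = 81443.84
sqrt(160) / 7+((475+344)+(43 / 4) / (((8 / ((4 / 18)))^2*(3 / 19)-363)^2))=4*sqrt(10) / 7+29661184879 / 36216324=820.81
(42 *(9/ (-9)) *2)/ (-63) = 4/ 3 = 1.33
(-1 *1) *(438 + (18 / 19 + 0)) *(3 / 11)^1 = -25020 / 209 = -119.71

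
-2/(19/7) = -14/19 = -0.74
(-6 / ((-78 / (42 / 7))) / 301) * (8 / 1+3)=66 / 3913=0.02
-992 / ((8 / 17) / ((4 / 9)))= -8432 / 9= -936.89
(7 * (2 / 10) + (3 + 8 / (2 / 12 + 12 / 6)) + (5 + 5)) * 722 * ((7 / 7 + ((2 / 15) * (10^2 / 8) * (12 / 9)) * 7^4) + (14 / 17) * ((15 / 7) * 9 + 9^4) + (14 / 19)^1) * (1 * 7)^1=3260451241936 / 3315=983544869.36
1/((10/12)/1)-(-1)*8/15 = 26/15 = 1.73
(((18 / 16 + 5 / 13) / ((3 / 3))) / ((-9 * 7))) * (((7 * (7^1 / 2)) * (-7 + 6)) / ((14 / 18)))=157 / 208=0.75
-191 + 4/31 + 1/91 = -538416/2821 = -190.86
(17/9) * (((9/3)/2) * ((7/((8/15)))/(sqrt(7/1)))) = 85 * sqrt(7)/16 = 14.06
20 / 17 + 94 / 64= 1439 / 544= 2.65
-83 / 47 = -1.77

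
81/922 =0.09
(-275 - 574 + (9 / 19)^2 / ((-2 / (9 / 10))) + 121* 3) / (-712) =3509649 / 5140640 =0.68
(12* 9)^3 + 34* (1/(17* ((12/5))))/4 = 30233093/24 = 1259712.21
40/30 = 4/3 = 1.33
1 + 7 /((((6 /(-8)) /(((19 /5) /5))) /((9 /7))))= -203 /25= -8.12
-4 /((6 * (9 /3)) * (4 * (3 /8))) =-4 /27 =-0.15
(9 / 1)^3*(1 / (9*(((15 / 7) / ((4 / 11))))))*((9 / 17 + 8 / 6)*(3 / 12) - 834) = -10712583 / 935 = -11457.31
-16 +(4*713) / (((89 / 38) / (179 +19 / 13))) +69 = 254311417 / 1157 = 219802.43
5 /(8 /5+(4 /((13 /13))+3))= 25 /43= 0.58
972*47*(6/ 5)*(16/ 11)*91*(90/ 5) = 7183717632/ 55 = 130613047.85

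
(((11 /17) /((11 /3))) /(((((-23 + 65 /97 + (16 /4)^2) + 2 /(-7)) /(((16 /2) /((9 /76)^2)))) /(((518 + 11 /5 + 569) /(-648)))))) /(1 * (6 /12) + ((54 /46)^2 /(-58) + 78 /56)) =2293645555402208 /167606583163695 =13.68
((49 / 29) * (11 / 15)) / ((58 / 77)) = 41503 / 25230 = 1.64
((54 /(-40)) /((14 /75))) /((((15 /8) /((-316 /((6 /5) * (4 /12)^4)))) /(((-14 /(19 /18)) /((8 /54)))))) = -139946130 /19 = -7365585.79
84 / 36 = 7 / 3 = 2.33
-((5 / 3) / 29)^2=-25 / 7569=-0.00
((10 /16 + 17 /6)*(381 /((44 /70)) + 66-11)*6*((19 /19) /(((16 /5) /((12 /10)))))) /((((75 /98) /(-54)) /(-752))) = 15013415907 /55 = 272971198.31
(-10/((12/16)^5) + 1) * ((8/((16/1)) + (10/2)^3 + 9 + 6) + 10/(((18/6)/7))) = -9827051/1458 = -6740.09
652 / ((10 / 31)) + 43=10321 / 5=2064.20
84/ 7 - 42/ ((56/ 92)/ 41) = -2817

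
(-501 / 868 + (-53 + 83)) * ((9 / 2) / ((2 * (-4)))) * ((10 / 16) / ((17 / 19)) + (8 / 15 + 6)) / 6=-376776867 / 18887680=-19.95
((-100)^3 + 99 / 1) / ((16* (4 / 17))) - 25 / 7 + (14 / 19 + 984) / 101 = -228333080581 / 859712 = -265592.52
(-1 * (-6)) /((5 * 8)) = 3 /20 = 0.15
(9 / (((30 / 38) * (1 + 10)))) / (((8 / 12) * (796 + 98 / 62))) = 5301 / 2719750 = 0.00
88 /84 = 22 /21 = 1.05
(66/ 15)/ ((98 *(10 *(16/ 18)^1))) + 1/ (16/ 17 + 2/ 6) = 201207/ 254800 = 0.79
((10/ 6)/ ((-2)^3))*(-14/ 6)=35/ 72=0.49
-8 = -8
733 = 733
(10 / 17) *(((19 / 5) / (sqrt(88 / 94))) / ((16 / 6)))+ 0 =57 *sqrt(517) / 1496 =0.87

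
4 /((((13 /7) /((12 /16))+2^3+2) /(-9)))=-378 /131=-2.89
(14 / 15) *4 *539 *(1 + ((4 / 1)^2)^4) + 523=1978176653 / 15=131878443.53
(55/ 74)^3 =166375/ 405224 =0.41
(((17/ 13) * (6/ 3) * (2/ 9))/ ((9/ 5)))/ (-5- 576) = -340/ 611793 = -0.00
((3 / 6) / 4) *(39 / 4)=39 / 32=1.22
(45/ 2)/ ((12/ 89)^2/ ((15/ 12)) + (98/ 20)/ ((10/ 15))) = 1188150/ 388897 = 3.06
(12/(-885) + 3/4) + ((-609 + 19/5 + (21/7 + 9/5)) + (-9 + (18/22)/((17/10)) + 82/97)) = -12999451477/21404020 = -607.34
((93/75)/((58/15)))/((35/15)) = 279/2030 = 0.14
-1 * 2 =-2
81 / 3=27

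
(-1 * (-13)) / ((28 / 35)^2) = 325 / 16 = 20.31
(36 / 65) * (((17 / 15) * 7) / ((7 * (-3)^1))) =-0.21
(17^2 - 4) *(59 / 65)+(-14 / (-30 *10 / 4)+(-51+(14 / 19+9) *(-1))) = 3670583 / 18525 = 198.14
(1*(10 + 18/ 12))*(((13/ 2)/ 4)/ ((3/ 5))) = 1495/ 48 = 31.15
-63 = -63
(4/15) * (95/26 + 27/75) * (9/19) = 15654/30875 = 0.51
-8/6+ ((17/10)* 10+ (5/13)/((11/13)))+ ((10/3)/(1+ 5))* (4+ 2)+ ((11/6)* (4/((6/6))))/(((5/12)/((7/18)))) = 13018/495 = 26.30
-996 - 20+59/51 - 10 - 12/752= -9826349/9588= -1024.86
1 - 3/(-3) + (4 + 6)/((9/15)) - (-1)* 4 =68/3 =22.67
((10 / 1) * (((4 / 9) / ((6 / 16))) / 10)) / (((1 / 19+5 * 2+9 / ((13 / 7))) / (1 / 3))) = 247 / 9315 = 0.03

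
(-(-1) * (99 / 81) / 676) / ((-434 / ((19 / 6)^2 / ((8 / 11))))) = -43681 / 760451328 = -0.00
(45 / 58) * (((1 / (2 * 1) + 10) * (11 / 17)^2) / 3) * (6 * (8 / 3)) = 152460 / 8381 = 18.19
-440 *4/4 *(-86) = 37840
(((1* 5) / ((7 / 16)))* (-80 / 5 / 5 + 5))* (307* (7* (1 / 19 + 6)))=5083920 / 19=267574.74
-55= -55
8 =8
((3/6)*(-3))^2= 2.25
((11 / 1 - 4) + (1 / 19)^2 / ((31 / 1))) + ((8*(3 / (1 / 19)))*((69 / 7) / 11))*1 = 358145650 / 861707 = 415.62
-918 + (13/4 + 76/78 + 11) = -140833/156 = -902.78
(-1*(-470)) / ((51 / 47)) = 22090 / 51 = 433.14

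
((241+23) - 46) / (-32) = -109 / 16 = -6.81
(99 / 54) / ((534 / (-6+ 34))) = 77 / 801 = 0.10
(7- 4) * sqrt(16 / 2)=8.49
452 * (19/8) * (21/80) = 45087/160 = 281.79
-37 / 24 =-1.54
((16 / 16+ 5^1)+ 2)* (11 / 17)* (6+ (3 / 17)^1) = 31.97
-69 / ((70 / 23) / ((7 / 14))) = -1587 / 140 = -11.34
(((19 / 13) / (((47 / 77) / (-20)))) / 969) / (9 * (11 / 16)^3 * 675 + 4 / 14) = -44154880 / 1763992020687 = -0.00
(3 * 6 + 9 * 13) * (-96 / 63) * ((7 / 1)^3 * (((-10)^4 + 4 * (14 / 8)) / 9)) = -78454880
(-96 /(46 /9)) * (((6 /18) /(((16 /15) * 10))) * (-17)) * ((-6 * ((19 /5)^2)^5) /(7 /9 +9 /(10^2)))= -43314523.98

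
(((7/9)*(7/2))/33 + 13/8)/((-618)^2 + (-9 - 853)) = 4057/905403312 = 0.00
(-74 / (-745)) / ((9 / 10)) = 148 / 1341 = 0.11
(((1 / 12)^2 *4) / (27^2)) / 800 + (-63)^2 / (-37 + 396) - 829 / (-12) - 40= 302539082759 / 7537276800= 40.14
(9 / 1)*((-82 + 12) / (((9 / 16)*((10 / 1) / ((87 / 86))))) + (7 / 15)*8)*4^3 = -1096704 / 215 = -5100.95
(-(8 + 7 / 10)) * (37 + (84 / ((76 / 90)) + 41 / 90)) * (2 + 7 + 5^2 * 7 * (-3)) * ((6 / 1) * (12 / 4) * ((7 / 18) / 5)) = 2043886621 / 2375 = 860583.84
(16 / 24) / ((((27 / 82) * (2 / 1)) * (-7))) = -82 / 567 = -0.14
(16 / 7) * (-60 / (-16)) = 60 / 7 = 8.57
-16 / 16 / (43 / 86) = -2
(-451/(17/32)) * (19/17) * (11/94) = -1508144/13583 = -111.03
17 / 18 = 0.94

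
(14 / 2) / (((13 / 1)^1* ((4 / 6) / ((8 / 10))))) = 42 / 65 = 0.65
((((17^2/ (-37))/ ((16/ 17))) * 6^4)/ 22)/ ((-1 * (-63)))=-44217/ 5698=-7.76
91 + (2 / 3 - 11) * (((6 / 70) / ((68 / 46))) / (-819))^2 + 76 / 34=29520303387101 / 316621550700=93.24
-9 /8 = -1.12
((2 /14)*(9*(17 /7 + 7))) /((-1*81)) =-22 /147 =-0.15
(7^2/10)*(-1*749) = -36701/10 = -3670.10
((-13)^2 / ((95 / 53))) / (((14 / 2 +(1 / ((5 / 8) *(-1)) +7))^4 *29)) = 1119625 / 8141761136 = 0.00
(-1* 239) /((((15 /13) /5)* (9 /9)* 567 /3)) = -3107 /567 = -5.48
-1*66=-66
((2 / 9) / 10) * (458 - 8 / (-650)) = 49618 / 4875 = 10.18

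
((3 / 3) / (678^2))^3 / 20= 1 / 1942710819394510080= 0.00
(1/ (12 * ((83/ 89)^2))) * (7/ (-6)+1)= -7921/ 496008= -0.02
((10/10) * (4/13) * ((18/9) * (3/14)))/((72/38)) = 0.07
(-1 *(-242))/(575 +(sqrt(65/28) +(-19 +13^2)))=982520/2943487 - 484 *sqrt(455)/14717435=0.33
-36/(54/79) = -158/3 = -52.67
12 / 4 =3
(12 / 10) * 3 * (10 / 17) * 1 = 36 / 17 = 2.12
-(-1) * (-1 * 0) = 0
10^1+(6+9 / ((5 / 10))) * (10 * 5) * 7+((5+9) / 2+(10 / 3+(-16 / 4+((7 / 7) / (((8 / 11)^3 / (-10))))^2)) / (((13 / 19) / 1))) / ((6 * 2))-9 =8483.81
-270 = -270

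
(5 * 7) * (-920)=-32200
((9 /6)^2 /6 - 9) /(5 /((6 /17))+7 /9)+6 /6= 455 /1076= 0.42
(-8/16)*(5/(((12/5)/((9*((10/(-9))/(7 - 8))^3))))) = -3125/243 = -12.86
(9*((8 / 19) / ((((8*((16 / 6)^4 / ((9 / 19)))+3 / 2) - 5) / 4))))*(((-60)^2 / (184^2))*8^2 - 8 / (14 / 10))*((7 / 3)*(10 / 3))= 1884902400 / 12464054131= 0.15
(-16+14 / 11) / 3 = -54 / 11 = -4.91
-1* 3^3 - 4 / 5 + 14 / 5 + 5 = -20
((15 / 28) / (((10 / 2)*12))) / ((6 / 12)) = 1 / 56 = 0.02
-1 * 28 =-28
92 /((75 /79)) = 7268 /75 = 96.91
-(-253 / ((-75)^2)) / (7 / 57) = 0.37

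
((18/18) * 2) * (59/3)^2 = 6962/9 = 773.56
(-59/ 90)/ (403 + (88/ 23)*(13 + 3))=-1357/ 960930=-0.00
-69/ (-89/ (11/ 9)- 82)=759/ 1703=0.45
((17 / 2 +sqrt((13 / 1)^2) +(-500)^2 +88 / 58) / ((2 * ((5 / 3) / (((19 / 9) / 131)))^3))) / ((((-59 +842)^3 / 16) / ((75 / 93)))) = 2566829852 / 845008222987502811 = 0.00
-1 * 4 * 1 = -4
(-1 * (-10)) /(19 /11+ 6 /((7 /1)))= 770 /199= 3.87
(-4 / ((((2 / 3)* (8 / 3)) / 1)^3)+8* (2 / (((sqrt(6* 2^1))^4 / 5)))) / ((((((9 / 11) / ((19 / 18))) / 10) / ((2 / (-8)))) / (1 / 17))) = 1505845 / 50761728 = 0.03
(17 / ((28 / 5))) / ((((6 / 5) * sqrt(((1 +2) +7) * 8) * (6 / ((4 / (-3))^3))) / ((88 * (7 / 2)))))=-3740 * sqrt(5) / 243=-34.42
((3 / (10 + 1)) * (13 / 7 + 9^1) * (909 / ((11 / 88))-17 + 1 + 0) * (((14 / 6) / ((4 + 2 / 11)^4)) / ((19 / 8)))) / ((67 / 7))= 135208304 / 18749347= 7.21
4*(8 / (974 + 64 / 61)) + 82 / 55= 2492278 / 1635645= 1.52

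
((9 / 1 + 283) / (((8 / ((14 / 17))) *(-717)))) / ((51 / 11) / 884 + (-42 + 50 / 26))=292292 / 279384069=0.00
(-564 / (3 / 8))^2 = 2262016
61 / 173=0.35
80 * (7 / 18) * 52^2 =757120 / 9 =84124.44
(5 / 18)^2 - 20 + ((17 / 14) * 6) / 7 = -18.88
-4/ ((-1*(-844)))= -1/ 211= -0.00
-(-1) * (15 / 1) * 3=45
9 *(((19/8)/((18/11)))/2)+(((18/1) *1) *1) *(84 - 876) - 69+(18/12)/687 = -104925723/7328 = -14318.47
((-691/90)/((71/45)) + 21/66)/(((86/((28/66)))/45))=-372960/369413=-1.01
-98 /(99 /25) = -24.75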